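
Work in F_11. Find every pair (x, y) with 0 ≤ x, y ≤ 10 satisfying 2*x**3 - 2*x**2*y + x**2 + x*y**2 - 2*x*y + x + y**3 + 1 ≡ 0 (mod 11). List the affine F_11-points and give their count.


Affine F_11-points: {(0, 10), (5, 5), (6, 5), (7, 6), (8, 6), (10, 5)}; count = 6.

For each of the 121 pairs (x, y) ∈ F_11², evaluate f(x, y) mod 11. Record the zeros.
  x = 0: [0↦1, 1↦2, 2↦9, 3↦6, 4↦10, 5↦5, 6↦8, 7↦3, 8↦7, 9↦4, 10↦0]  zeros at y ∈ {10}
  x = 1: [0↦5, 1↦3, 2↦9, 3↦7, 4↦3, 5↦3, 6↦2, 7↦6, 8↦10, 9↦9, 10↦9]  zeros at y ∈ ∅
  x = 2: [0↦1, 1↦3, 2↦4, 3↦10, 4↦5, 5↦6, 6↦8, 7↦6, 8↦6, 9↦3, 10↦3]  zeros at y ∈ ∅
  x = 3: [0↦1, 1↦3, 2↦6, 3↦5, 4↦6, 5↦4, 6↦5, 7↦4, 8↦7, 9↦9, 10↦5]  zeros at y ∈ ∅
  x = 4: [0↦6, 1↦4, 2↦5, 3↦4, 4↦7, 5↦9, 6↦5, 7↦1, 8↦3, 9↦6, 10↦5]  zeros at y ∈ ∅
  x = 5: [0↦6, 1↦7, 2↦2, 3↦8, 4↦9, 5↦0, 6↦9, 7↦9, 8↦6, 9↦6, 10↦4]  zeros at y ∈ {5}
  x = 6: [0↦2, 1↦2, 2↦9, 3↦7, 4↦2, 5↦0, 6↦7, 7↦7, 8↦6, 9↦10, 10↦3]  zeros at y ∈ {5}
  x = 7: [0↦6, 1↦1, 2↦5, 3↦2, 4↦9, 5↦10, 6↦0, 7↦7, 8↦4, 9↦8, 10↦3]  zeros at y ∈ {6}
  x = 8: [0↦8, 1↦5, 2↦2, 3↦5, 4↦9, 5↦9, 6↦0, 7↦10, 8↦1, 9↦1, 10↦5]  zeros at y ∈ {6}
  x = 9: [0↦9, 1↦4, 2↦1, 3↦6, 4↦3, 5↦9, 6↦8, 7↦6, 8↦9, 9↦1, 10↦10]  zeros at y ∈ ∅
  x = 10: [0↦10, 1↦10, 2↦3, 3↦6, 4↦3, 5↦0, 6↦3, 7↦7, 8↦7, 9↦9, 10↦8]  zeros at y ∈ {5}
Collecting zeros: affine points = {(0, 10), (5, 5), (6, 5), (7, 6), (8, 6), (10, 5)}.
Total count |C(F_11)_aff| = 6.


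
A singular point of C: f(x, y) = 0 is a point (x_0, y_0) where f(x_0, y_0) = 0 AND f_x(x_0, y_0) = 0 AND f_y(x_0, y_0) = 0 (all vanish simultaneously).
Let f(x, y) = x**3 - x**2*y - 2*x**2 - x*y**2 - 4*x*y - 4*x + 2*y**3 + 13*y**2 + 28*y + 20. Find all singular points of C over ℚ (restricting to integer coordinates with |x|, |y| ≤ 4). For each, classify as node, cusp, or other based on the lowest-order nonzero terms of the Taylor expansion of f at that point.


Singular points: {(0, -2)}; classification: cusp.

Compute partial derivatives:
  f_x = 3*x**2 - 2*x*y - 4*x - y**2 - 4*y - 4.
  f_y = -x**2 - 2*x*y - 4*x + 6*y**2 + 26*y + 28.
Scan x_0 ∈ {−4, ..., 4}. For each x_0, f_y(x_0, y) is a polynomial in y; find its integer roots y ∈ {−4, ..., 4}, then test f_x and f at those candidates.
  x = -4: f_y(-4, y) = 6*y**2 + 34*y + 28; vanishes at y ∈ {-1}. (-4, -1): f_x = 55 ≠ 0.
  x = -3: f_y(-3, y) = 6*y**2 + 32*y + 31; no integer root y with |y| ≤ 4.
  x = -2: f_y(-2, y) = 6*y**2 + 30*y + 32; no integer root y with |y| ≤ 4.
  x = -1: f_y(-1, y) = 6*y**2 + 28*y + 31; no integer root y with |y| ≤ 4.
  x = 0: f_y(0, y) = 6*y**2 + 26*y + 28; vanishes at y ∈ {-2}. (0, -2): f_x = 0, f = 0 — SINGULAR.
  x = 1: f_y(1, y) = 6*y**2 + 24*y + 23; no integer root y with |y| ≤ 4.
  x = 2: f_y(2, y) = 6*y**2 + 22*y + 16; vanishes at y ∈ {-1}. (2, -1): f_x = 7 ≠ 0.
  x = 3: f_y(3, y) = 6*y**2 + 20*y + 7; no integer root y with |y| ≤ 4.
  x = 4: f_y(4, y) = 6*y**2 + 18*y - 4; no integer root y with |y| ≤ 4.
Only singular point on the grid: (0, -2).
Classify: substitute x = 0 + u, y = -2 + v and expand: f = u**3 - u**2*v - u*v**2 + 2*v**3 + v**2.
No constant or linear terms (consistent with a singular point). Quadratic part: v**2. Cubic part: u**3 - u**2*v - u*v**2 + 2*v**3.
The quadratic part v**2 is a perfect square, so there is a single (double) tangent line v = 0, i.e. y = -2. Restricting the cubic part to that line (v = 0) leaves u**3 ≠ 0, so f is not divisible by v and the branch is v² ≈ -u**3 to lowest order — this is a cusp.
Classification: cusp.


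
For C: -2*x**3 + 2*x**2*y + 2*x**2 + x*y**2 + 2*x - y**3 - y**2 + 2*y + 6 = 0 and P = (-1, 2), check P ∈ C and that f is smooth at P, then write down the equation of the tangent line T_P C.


Tangent line at P: -12*x - 16*y + 20 = 0.

Step 1: f(-1, 2) = 0, so P lies on C.
Step 2: partial derivatives
  f_x(x, y) = -6*x**2 + 4*x*y + 4*x + y**2 + 2, f_y(x, y) = 2*x**2 + 2*x*y - 3*y**2 - 2*y + 2.
  f_x(P) = -12, f_y(P) = -16 (gradient nonzero, so P is smooth).
Step 3: tangent line at P: -12·(x − -1) + -16·(y − 2) = 0.
Expanding: -12*x - 16*y + 20 = 0.


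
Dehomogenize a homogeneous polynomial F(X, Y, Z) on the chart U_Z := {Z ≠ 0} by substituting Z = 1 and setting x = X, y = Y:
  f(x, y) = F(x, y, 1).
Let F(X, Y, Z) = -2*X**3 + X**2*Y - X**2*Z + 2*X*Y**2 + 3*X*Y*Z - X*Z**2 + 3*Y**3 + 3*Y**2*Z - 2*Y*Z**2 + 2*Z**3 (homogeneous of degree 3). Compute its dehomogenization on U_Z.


f(x, y) = -2*x**3 + x**2*y - x**2 + 2*x*y**2 + 3*x*y - x + 3*y**3 + 3*y**2 - 2*y + 2

On U_Z we set Z = 1. Each monomial c·X^i·Y^j·Z^k in F becomes c·x^i·y^j·1^k = c·x^i·y^j.
Substituting Z = 1: F(X, Y, 1) = -2*x**3 + x**2*y - x**2 + 2*x*y**2 + 3*x*y - x + 3*y**3 + 3*y**2 - 2*y + 2.
Note: deg(f) ≤ deg(F) = 3; strict inequality happens when F is divisible by Z (lost terms).


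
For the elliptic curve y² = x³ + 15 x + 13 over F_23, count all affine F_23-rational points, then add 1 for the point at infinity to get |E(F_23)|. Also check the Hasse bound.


Affine points = {(0, 6), (0, 17), (1, 11), (1, 12), (3, 4), (3, 19), (5, 11), (5, 12), (7, 1), (7, 22), (8, 1), (8, 22), (9, 7), (9, 16), (10, 6), (10, 17), (12, 9), (12, 14), (13, 6), (13, 17), (14, 0), (15, 5), (15, 18), (16, 5), (16, 18), (17, 11), (17, 12), (19, 2), (19, 21)}; affine count = 29; |E(F_23)| = 30.

Discriminant check: Δ ∝ 4a³ + 27b² = 4·15³ + 27·13² = 4·3375 + 27·169 ≡ 8 (mod 23). Nonzero ⇒ E is nonsingular.
For each x ∈ F_23, compute rhs = x³ + 15·x + 13 mod 23, then count y ∈ F_23 with y² ≡ rhs.
  x = 0: rhs = 13, matching y values: 6, 17 (2 points).
  x = 1: rhs = 6, matching y values: 11, 12 (2 points).
  x = 2: rhs = 5, matching y values: none (0 points).
  x = 3: rhs = 16, matching y values: 4, 19 (2 points).
  x = 4: rhs = 22, matching y values: none (0 points).
  x = 5: rhs = 6, matching y values: 11, 12 (2 points).
  x = 6: rhs = 20, matching y values: none (0 points).
  x = 7: rhs = 1, matching y values: 1, 22 (2 points).
  x = 8: rhs = 1, matching y values: 1, 22 (2 points).
  x = 9: rhs = 3, matching y values: 7, 16 (2 points).
  x = 10: rhs = 13, matching y values: 6, 17 (2 points).
  x = 11: rhs = 14, matching y values: none (0 points).
  x = 12: rhs = 12, matching y values: 9, 14 (2 points).
  x = 13: rhs = 13, matching y values: 6, 17 (2 points).
  x = 14: rhs = 0, matching y values: 0 (1 points).
  x = 15: rhs = 2, matching y values: 5, 18 (2 points).
  x = 16: rhs = 2, matching y values: 5, 18 (2 points).
  x = 17: rhs = 6, matching y values: 11, 12 (2 points).
  x = 18: rhs = 20, matching y values: none (0 points).
  x = 19: rhs = 4, matching y values: 2, 21 (2 points).
  x = 20: rhs = 10, matching y values: none (0 points).
  x = 21: rhs = 21, matching y values: none (0 points).
  x = 22: rhs = 20, matching y values: none (0 points).
Total affine count: 29.
Full point count |E(F_23)| = 29 + 1 = 30.
Hasse bound: |30 − (23+1)| = |6| = 6 ≤ 2√23 ≈ 9.5917 ✓.


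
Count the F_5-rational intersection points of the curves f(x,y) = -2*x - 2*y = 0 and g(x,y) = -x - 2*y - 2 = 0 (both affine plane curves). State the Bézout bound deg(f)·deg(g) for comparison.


Common zeros: {(2, 3)}; count = 1; Bézout bound = 1.

deg(f) = 1, deg(g) = 1, so Bézout bound = 1.
Scan x ∈ F_5. For each x, list the y ∈ F_5 with f(x, y) ≡ 0 and those with g(x, y) ≡ 0 (mod 5); the common zeros in that column are the intersection.
  x = 0: f ≡ 0 at y ∈ {0}; g ≡ 0 at y ∈ {4}; common: ∅.
  x = 1: f ≡ 0 at y ∈ {4}; g ≡ 0 at y ∈ {1}; common: ∅.
  x = 2: f ≡ 0 at y ∈ {3}; g ≡ 0 at y ∈ {3}; common: {3}.
  x = 3: f ≡ 0 at y ∈ {2}; g ≡ 0 at y ∈ {0}; common: ∅.
  x = 4: f ≡ 0 at y ∈ {1}; g ≡ 0 at y ∈ {2}; common: ∅.
Collecting: common zeros = {(2, 3)}, so the count is 1.
Comparison with the Bézout bound: 1 ≤ 1 = deg(f)·deg(g), as expected for curves with no common component (the bound is attained).


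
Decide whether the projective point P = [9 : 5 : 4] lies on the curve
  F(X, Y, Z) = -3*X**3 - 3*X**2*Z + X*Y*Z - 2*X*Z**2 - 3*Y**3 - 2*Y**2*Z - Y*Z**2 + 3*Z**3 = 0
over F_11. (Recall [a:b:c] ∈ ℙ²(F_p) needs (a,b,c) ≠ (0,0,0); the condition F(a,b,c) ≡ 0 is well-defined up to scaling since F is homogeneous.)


F(9,5,4) ≡ 10 (mod 11); P is NOT on the curve.

Evaluate F(9, 5, 4) term-by-term (mod 11).
  -3*X**3 ↦ -3·729·1·1 = -2187
  -3*X**2*Z ↦ -3·81·1·4 = -972
  X*Y*Z ↦ 1·9·5·4 = 180
  -2*X*Z**2 ↦ -2·9·1·16 = -288
  -3*Y**3 ↦ -3·1·125·1 = -375
  -2*Y**2*Z ↦ -2·1·25·4 = -200
  -Y*Z**2 ↦ -1·1·5·16 = -80
  3*Z**3 ↦ 3·1·1·64 = 192
Sum: F(9, 5, 4) = (-2187) + (-972) + (180) + (-288) + (-375) + (-200) + (-80) + (192) = -3730.
Reducing mod 11: -3730 ≡ 10 (mod 11).
Since F(a, b, c) ≡ 10 ≠ 0 (mod 11), P does NOT lie on the curve.


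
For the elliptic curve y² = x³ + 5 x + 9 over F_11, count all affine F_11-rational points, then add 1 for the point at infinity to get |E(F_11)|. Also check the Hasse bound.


Affine points = {(0, 3), (0, 8), (1, 2), (1, 9), (2, 4), (2, 7), (4, 4), (4, 7), (5, 4), (5, 7), (8, 0), (10, 5), (10, 6)}; affine count = 13; |E(F_11)| = 14.

Discriminant check: Δ ∝ 4a³ + 27b² = 4·5³ + 27·9² = 4·125 + 27·81 ≡ 3 (mod 11). Nonzero ⇒ E is nonsingular.
For each x ∈ F_11, compute rhs = x³ + 5·x + 9 mod 11, then count y ∈ F_11 with y² ≡ rhs.
  x = 0: rhs = 9, matching y values: 3, 8 (2 points).
  x = 1: rhs = 4, matching y values: 2, 9 (2 points).
  x = 2: rhs = 5, matching y values: 4, 7 (2 points).
  x = 3: rhs = 7, matching y values: none (0 points).
  x = 4: rhs = 5, matching y values: 4, 7 (2 points).
  x = 5: rhs = 5, matching y values: 4, 7 (2 points).
  x = 6: rhs = 2, matching y values: none (0 points).
  x = 7: rhs = 2, matching y values: none (0 points).
  x = 8: rhs = 0, matching y values: 0 (1 points).
  x = 9: rhs = 2, matching y values: none (0 points).
  x = 10: rhs = 3, matching y values: 5, 6 (2 points).
Total affine count: 13.
Full point count |E(F_11)| = 13 + 1 = 14.
Hasse bound: |14 − (11+1)| = |2| = 2 ≤ 2√11 ≈ 6.6332 ✓.


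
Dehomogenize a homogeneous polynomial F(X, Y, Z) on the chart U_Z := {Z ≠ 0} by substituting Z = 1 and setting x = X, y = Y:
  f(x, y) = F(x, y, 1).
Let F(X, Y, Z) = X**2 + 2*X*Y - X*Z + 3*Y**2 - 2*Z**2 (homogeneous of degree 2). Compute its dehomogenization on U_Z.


f(x, y) = x**2 + 2*x*y - x + 3*y**2 - 2

On U_Z we set Z = 1. Each monomial c·X^i·Y^j·Z^k in F becomes c·x^i·y^j·1^k = c·x^i·y^j.
Substituting Z = 1: F(X, Y, 1) = x**2 + 2*x*y - x + 3*y**2 - 2.
Note: deg(f) ≤ deg(F) = 2; strict inequality happens when F is divisible by Z (lost terms).


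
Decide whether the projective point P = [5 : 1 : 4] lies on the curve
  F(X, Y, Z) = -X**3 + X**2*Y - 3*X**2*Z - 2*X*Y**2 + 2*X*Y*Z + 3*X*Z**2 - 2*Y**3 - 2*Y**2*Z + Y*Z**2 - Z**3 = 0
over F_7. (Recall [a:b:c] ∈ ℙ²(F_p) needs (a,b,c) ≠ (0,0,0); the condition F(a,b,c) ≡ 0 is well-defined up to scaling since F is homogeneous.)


F(5,1,4) ≡ 1 (mod 7); P is NOT on the curve.

Evaluate F(5, 1, 4) term-by-term (mod 7).
  -X**3 ↦ -1·125·1·1 = -125
  X**2*Y ↦ 1·25·1·1 = 25
  -3*X**2*Z ↦ -3·25·1·4 = -300
  -2*X*Y**2 ↦ -2·5·1·1 = -10
  2*X*Y*Z ↦ 2·5·1·4 = 40
  3*X*Z**2 ↦ 3·5·1·16 = 240
  -2*Y**3 ↦ -2·1·1·1 = -2
  -2*Y**2*Z ↦ -2·1·1·4 = -8
  Y*Z**2 ↦ 1·1·1·16 = 16
  -Z**3 ↦ -1·1·1·64 = -64
Sum: F(5, 1, 4) = (-125) + (25) + (-300) + (-10) + (40) + (240) + (-2) + (-8) + (16) + (-64) = -188.
Reducing mod 7: -188 ≡ 1 (mod 7).
Since F(a, b, c) ≡ 1 ≠ 0 (mod 7), P does NOT lie on the curve.


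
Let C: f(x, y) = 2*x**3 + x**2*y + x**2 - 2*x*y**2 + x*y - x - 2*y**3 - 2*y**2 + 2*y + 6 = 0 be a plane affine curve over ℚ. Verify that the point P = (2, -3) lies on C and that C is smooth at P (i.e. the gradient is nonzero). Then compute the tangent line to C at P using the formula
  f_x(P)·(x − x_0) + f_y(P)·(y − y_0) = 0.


Tangent line at P: -6*x - 10*y - 18 = 0.

Step 1: f(2, -3) = 0, so P lies on C.
Step 2: partial derivatives
  f_x(x, y) = 6*x**2 + 2*x*y + 2*x - 2*y**2 + y - 1, f_y(x, y) = x**2 - 4*x*y + x - 6*y**2 - 4*y + 2.
  f_x(P) = -6, f_y(P) = -10 (gradient nonzero, so P is smooth).
Step 3: tangent line at P: -6·(x − 2) + -10·(y − -3) = 0.
Expanding: -6*x - 10*y - 18 = 0.


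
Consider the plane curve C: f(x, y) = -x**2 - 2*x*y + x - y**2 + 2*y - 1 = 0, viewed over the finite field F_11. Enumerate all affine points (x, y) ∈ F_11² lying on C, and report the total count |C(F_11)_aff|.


Affine F_11-points: {(0, 1), (2, 2), (2, 7), (6, 2), (6, 10), (7, 3), (7, 7), (8, 9), (8, 10), (10, 1), (10, 3)}; count = 11.

For each of the 121 pairs (x, y) ∈ F_11², evaluate f(x, y) mod 11. Record the zeros.
  x = 0: [0↦10, 1↦0, 2↦10, 3↦7, 4↦2, 5↦6, 6↦8, 7↦8, 8↦6, 9↦2, 10↦7]  zeros at y ∈ {1}
  x = 1: [0↦10, 1↦9, 2↦6, 3↦1, 4↦5, 5↦7, 6↦7, 7↦5, 8↦1, 9↦6, 10↦9]  zeros at y ∈ ∅
  x = 2: [0↦8, 1↦5, 2↦0, 3↦4, 4↦6, 5↦6, 6↦4, 7↦0, 8↦5, 9↦8, 10↦9]  zeros at y ∈ {2, 7}
  x = 3: [0↦4, 1↦10, 2↦3, 3↦5, 4↦5, 5↦3, 6↦10, 7↦4, 8↦7, 9↦8, 10↦7]  zeros at y ∈ ∅
  x = 4: [0↦9, 1↦2, 2↦4, 3↦4, 4↦2, 5↦9, 6↦3, 7↦6, 8↦7, 9↦6, 10↦3]  zeros at y ∈ ∅
  x = 5: [0↦1, 1↦3, 2↦3, 3↦1, 4↦8, 5↦2, 6↦5, 7↦6, 8↦5, 9↦2, 10↦8]  zeros at y ∈ ∅
  x = 6: [0↦2, 1↦2, 2↦0, 3↦7, 4↦1, 5↦4, 6↦5, 7↦4, 8↦1, 9↦7, 10↦0]  zeros at y ∈ {2, 10}
  x = 7: [0↦1, 1↦10, 2↦6, 3↦0, 4↦3, 5↦4, 6↦3, 7↦0, 8↦6, 9↦10, 10↦1]  zeros at y ∈ {3, 7}
  x = 8: [0↦9, 1↦5, 2↦10, 3↦2, 4↦3, 5↦2, 6↦10, 7↦5, 8↦9, 9↦0, 10↦0]  zeros at y ∈ {9, 10}
  x = 9: [0↦4, 1↦9, 2↦1, 3↦2, 4↦1, 5↦9, 6↦4, 7↦8, 8↦10, 9↦10, 10↦8]  zeros at y ∈ ∅
  x = 10: [0↦8, 1↦0, 2↦1, 3↦0, 4↦8, 5↦3, 6↦7, 7↦9, 8↦9, 9↦7, 10↦3]  zeros at y ∈ {1, 3}
Collecting zeros: affine points = {(0, 1), (2, 2), (2, 7), (6, 2), (6, 10), (7, 3), (7, 7), (8, 9), (8, 10), (10, 1), (10, 3)}.
Total count |C(F_11)_aff| = 11.


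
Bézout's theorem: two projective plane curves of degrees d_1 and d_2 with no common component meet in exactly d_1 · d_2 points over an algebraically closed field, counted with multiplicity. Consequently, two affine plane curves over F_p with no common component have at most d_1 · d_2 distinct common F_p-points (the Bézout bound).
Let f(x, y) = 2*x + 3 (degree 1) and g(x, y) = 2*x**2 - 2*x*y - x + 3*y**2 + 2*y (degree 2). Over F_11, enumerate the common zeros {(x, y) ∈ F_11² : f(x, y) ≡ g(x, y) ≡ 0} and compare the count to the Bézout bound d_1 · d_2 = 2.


Common zeros: ∅; count = 0; Bézout bound = 2.

deg(f) = 1, deg(g) = 2, so Bézout bound = 2.
Scan x ∈ F_11. For each x, list the y ∈ F_11 with f(x, y) ≡ 0 and those with g(x, y) ≡ 0 (mod 11); the common zeros in that column are the intersection.
  x = 0: f ≡ 0 at y ∈ ∅; g ≡ 0 at y ∈ {0, 3}; common: ∅.
  x = 1: f ≡ 0 at y ∈ ∅; g ≡ 0 at y ∈ ∅; common: ∅.
  x = 2: f ≡ 0 at y ∈ ∅; g ≡ 0 at y ∈ {9, 10}; common: ∅.
  x = 3: f ≡ 0 at y ∈ ∅; g ≡ 0 at y ∈ {6, 10}; common: ∅.
  x = 4: f ≡ 0 at y ∈ {0, 1, 2, 3, 4, 5, 6, 7, 8, 9, 10}; g ≡ 0 at y ∈ ∅; common: ∅.
  x = 5: f ≡ 0 at y ∈ ∅; g ≡ 0 at y ∈ ∅; common: ∅.
  x = 6: f ≡ 0 at y ∈ ∅; g ≡ 0 at y ∈ {0, 7}; common: ∅.
  x = 7: f ≡ 0 at y ∈ ∅; g ≡ 0 at y ∈ {7, 8}; common: ∅.
  x = 8: f ≡ 0 at y ∈ ∅; g ≡ 0 at y ∈ ∅; common: ∅.
  x = 9: f ≡ 0 at y ∈ ∅; g ≡ 0 at y ∈ {3, 6}; common: ∅.
  x = 10: f ≡ 0 at y ∈ ∅; g ≡ 0 at y ∈ ∅; common: ∅.
Collecting: common zeros = ∅, so the count is 0.
Comparison with the Bézout bound: 0 ≤ 2 = deg(f)·deg(g), as expected for curves with no common component (the affine F_11-count falls short of the bound because intersections may lie at infinity, over extension fields, or carry multiplicity).


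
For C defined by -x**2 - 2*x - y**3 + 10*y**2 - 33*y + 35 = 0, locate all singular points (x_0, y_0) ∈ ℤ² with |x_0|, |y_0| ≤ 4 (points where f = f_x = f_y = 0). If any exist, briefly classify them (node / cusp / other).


Singular points: {(-1, 3)}; classification: node.

Compute partial derivatives:
  f_x = -2*x - 2.
  f_y = -3*y**2 + 20*y - 33.
Scan x_0 ∈ {−4, ..., 4}. For each x_0, f_y(x_0, y) is a polynomial in y; find its integer roots y ∈ {−4, ..., 4}, then test f_x and f at those candidates.
  x = -4: f_y(-4, y) = -3*y**2 + 20*y - 33; vanishes at y ∈ {3}. (-4, 3): f_x = 6 ≠ 0.
  x = -3: f_y(-3, y) = -3*y**2 + 20*y - 33; vanishes at y ∈ {3}. (-3, 3): f_x = 4 ≠ 0.
  x = -2: f_y(-2, y) = -3*y**2 + 20*y - 33; vanishes at y ∈ {3}. (-2, 3): f_x = 2 ≠ 0.
  x = -1: f_y(-1, y) = -3*y**2 + 20*y - 33; vanishes at y ∈ {3}. (-1, 3): f_x = 0, f = 0 — SINGULAR.
  x = 0: f_y(0, y) = -3*y**2 + 20*y - 33; vanishes at y ∈ {3}. (0, 3): f_x = -2 ≠ 0.
  x = 1: f_y(1, y) = -3*y**2 + 20*y - 33; vanishes at y ∈ {3}. (1, 3): f_x = -4 ≠ 0.
  x = 2: f_y(2, y) = -3*y**2 + 20*y - 33; vanishes at y ∈ {3}. (2, 3): f_x = -6 ≠ 0.
  x = 3: f_y(3, y) = -3*y**2 + 20*y - 33; vanishes at y ∈ {3}. (3, 3): f_x = -8 ≠ 0.
  x = 4: f_y(4, y) = -3*y**2 + 20*y - 33; vanishes at y ∈ {3}. (4, 3): f_x = -10 ≠ 0.
Only singular point on the grid: (-1, 3).
Classify: substitute x = -1 + u, y = 3 + v and expand: f = -u**2 - v**3 + v**2.
No constant or linear terms (consistent with a singular point). Quadratic part: -u**2 + v**2. Cubic part: -v**3.
The quadratic part v**2 - u**2 = (v − u)(v + u) splits into two distinct linear factors, so there are two distinct tangent lines y − 3 = ±(x − -1) — this is a node (ordinary double point).
Classification: node.


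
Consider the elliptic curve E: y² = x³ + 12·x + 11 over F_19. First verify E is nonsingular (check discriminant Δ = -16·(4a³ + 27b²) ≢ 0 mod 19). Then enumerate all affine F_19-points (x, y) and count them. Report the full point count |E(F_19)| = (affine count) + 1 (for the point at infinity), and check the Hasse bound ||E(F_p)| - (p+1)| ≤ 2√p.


Affine points = {(0, 7), (0, 12), (1, 9), (1, 10), (2, 9), (2, 10), (3, 6), (3, 13), (4, 3), (4, 16), (5, 5), (5, 14), (7, 1), (7, 18), (8, 7), (8, 12), (11, 7), (11, 12), (14, 4), (14, 15), (16, 9), (16, 10), (17, 6), (17, 13), (18, 6), (18, 13)}; affine count = 26; |E(F_19)| = 27.

Discriminant check: Δ ∝ 4a³ + 27b² = 4·12³ + 27·11² = 4·1728 + 27·121 ≡ 14 (mod 19). Nonzero ⇒ E is nonsingular.
For each x ∈ F_19, compute rhs = x³ + 12·x + 11 mod 19, then count y ∈ F_19 with y² ≡ rhs.
  x = 0: rhs = 11, matching y values: 7, 12 (2 points).
  x = 1: rhs = 5, matching y values: 9, 10 (2 points).
  x = 2: rhs = 5, matching y values: 9, 10 (2 points).
  x = 3: rhs = 17, matching y values: 6, 13 (2 points).
  x = 4: rhs = 9, matching y values: 3, 16 (2 points).
  x = 5: rhs = 6, matching y values: 5, 14 (2 points).
  x = 6: rhs = 14, matching y values: none (0 points).
  x = 7: rhs = 1, matching y values: 1, 18 (2 points).
  x = 8: rhs = 11, matching y values: 7, 12 (2 points).
  x = 9: rhs = 12, matching y values: none (0 points).
  x = 10: rhs = 10, matching y values: none (0 points).
  x = 11: rhs = 11, matching y values: 7, 12 (2 points).
  x = 12: rhs = 2, matching y values: none (0 points).
  x = 13: rhs = 8, matching y values: none (0 points).
  x = 14: rhs = 16, matching y values: 4, 15 (2 points).
  x = 15: rhs = 13, matching y values: none (0 points).
  x = 16: rhs = 5, matching y values: 9, 10 (2 points).
  x = 17: rhs = 17, matching y values: 6, 13 (2 points).
  x = 18: rhs = 17, matching y values: 6, 13 (2 points).
Total affine count: 26.
Full point count |E(F_19)| = 26 + 1 = 27.
Hasse bound: |27 − (19+1)| = |7| = 7 ≤ 2√19 ≈ 8.7178 ✓.


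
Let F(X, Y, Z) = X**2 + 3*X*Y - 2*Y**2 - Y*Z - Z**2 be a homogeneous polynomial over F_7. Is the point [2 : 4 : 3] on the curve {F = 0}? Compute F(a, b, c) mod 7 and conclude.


F(2,4,3) ≡ 3 (mod 7); P is NOT on the curve.

Evaluate F(2, 4, 3) term-by-term (mod 7).
  X**2 ↦ 1·4·1·1 = 4
  3*X*Y ↦ 3·2·4·1 = 24
  -2*Y**2 ↦ -2·1·16·1 = -32
  -Y*Z ↦ -1·1·4·3 = -12
  -Z**2 ↦ -1·1·1·9 = -9
Sum: F(2, 4, 3) = (4) + (24) + (-32) + (-12) + (-9) = -25.
Reducing mod 7: -25 ≡ 3 (mod 7).
Since F(a, b, c) ≡ 3 ≠ 0 (mod 7), P does NOT lie on the curve.


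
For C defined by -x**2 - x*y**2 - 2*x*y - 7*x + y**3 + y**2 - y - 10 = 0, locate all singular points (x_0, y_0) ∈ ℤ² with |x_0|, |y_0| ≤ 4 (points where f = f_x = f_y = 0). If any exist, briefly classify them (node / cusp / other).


Singular points: {(-3, -1)}; classification: node.

Compute partial derivatives:
  f_x = -2*x - y**2 - 2*y - 7.
  f_y = -2*x*y - 2*x + 3*y**2 + 2*y - 1.
Scan x_0 ∈ {−4, ..., 4}. For each x_0, f_y(x_0, y) is a polynomial in y; find its integer roots y ∈ {−4, ..., 4}, then test f_x and f at those candidates.
  x = -4: f_y(-4, y) = 3*y**2 + 10*y + 7; vanishes at y ∈ {-1}. (-4, -1): f_x = 2 ≠ 0.
  x = -3: f_y(-3, y) = 3*y**2 + 8*y + 5; vanishes at y ∈ {-1}. (-3, -1): f_x = 0, f = 0 — SINGULAR.
  x = -2: f_y(-2, y) = 3*y**2 + 6*y + 3; vanishes at y ∈ {-1}. (-2, -1): f_x = -2 ≠ 0.
  x = -1: f_y(-1, y) = 3*y**2 + 4*y + 1; vanishes at y ∈ {-1}. (-1, -1): f_x = -4 ≠ 0.
  x = 0: f_y(0, y) = 3*y**2 + 2*y - 1; vanishes at y ∈ {-1}. (0, -1): f_x = -6 ≠ 0.
  x = 1: f_y(1, y) = 3*y**2 - 3; vanishes at y ∈ {-1, 1}. (1, -1): f_x = -8 ≠ 0; (1, 1): f_x = -12 ≠ 0.
  x = 2: f_y(2, y) = 3*y**2 - 2*y - 5; vanishes at y ∈ {-1}. (2, -1): f_x = -10 ≠ 0.
  x = 3: f_y(3, y) = 3*y**2 - 4*y - 7; vanishes at y ∈ {-1}. (3, -1): f_x = -12 ≠ 0.
  x = 4: f_y(4, y) = 3*y**2 - 6*y - 9; vanishes at y ∈ {-1, 3}. (4, -1): f_x = -14 ≠ 0; (4, 3): f_x = -30 ≠ 0.
Only singular point on the grid: (-3, -1).
Classify: substitute x = -3 + u, y = -1 + v and expand: f = -u**2 - u*v**2 + v**3 + v**2.
No constant or linear terms (consistent with a singular point). Quadratic part: -u**2 + v**2. Cubic part: -u*v**2 + v**3.
The quadratic part v**2 - u**2 = (v − u)(v + u) splits into two distinct linear factors, so there are two distinct tangent lines y − -1 = ±(x − -3) — this is a node (ordinary double point).
Classification: node.


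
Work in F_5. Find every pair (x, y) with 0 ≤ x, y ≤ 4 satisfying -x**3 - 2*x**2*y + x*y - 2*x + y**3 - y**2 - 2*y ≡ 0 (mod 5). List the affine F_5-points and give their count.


Affine F_5-points: {(0, 0), (0, 2), (0, 4), (1, 2), (2, 1), (3, 1)}; count = 6.

For each of the 25 pairs (x, y) ∈ F_5², evaluate f(x, y) mod 5. Record the zeros.
  x = 0: [0↦0, 1↦3, 2↦0, 3↦2, 4↦0]  zeros at y ∈ {0, 2, 4}
  x = 1: [0↦2, 1↦4, 2↦0, 3↦1, 4↦3]  zeros at y ∈ {2}
  x = 2: [0↦3, 1↦0, 2↦1, 3↦2, 4↦4]  zeros at y ∈ {1}
  x = 3: [0↦2, 1↦0, 2↦2, 3↦4, 4↦2]  zeros at y ∈ {1}
  x = 4: [0↦3, 1↦3, 2↦2, 3↦1, 4↦1]  zeros at y ∈ ∅
Collecting zeros: affine points = {(0, 0), (0, 2), (0, 4), (1, 2), (2, 1), (3, 1)}.
Total count |C(F_5)_aff| = 6.


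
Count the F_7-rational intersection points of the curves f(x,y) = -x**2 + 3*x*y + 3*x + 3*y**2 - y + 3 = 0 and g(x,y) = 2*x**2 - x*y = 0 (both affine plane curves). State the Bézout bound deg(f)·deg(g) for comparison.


Common zeros: {(0, 6), (1, 2)}; count = 2; Bézout bound = 4.

deg(f) = 2, deg(g) = 2, so Bézout bound = 4.
Scan x ∈ F_7. For each x, list the y ∈ F_7 with f(x, y) ≡ 0 and those with g(x, y) ≡ 0 (mod 7); the common zeros in that column are the intersection.
  x = 0: f ≡ 0 at y ∈ {6}; g ≡ 0 at y ∈ {0, 1, 2, 3, 4, 5, 6}; common: {6}.
  x = 1: f ≡ 0 at y ∈ {2}; g ≡ 0 at y ∈ {2}; common: {2}.
  x = 2: f ≡ 0 at y ∈ {5}; g ≡ 0 at y ∈ {4}; common: ∅.
  x = 3: f ≡ 0 at y ∈ {1}; g ≡ 0 at y ∈ {6}; common: ∅.
  x = 4: f ≡ 0 at y ∈ {4}; g ≡ 0 at y ∈ {1}; common: ∅.
  x = 5: f ≡ 0 at y ∈ {0}; g ≡ 0 at y ∈ {3}; common: ∅.
  x = 6: f ≡ 0 at y ∈ {3}; g ≡ 0 at y ∈ {5}; common: ∅.
Collecting: common zeros = {(0, 6), (1, 2)}, so the count is 2.
Comparison with the Bézout bound: 2 ≤ 4 = deg(f)·deg(g), as expected for curves with no common component (the affine F_7-count falls short of the bound because intersections may lie at infinity, over extension fields, or carry multiplicity).


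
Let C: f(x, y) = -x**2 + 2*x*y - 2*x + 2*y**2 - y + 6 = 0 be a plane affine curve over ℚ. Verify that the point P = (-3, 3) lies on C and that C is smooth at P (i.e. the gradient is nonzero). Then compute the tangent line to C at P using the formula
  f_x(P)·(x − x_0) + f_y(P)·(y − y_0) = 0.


Tangent line at P: 10*x + 5*y + 15 = 0.

Step 1: f(-3, 3) = 0, so P lies on C.
Step 2: partial derivatives
  f_x(x, y) = -2*x + 2*y - 2, f_y(x, y) = 2*x + 4*y - 1.
  f_x(P) = 10, f_y(P) = 5 (gradient nonzero, so P is smooth).
Step 3: tangent line at P: 10·(x − -3) + 5·(y − 3) = 0.
Expanding: 10*x + 5*y + 15 = 0.


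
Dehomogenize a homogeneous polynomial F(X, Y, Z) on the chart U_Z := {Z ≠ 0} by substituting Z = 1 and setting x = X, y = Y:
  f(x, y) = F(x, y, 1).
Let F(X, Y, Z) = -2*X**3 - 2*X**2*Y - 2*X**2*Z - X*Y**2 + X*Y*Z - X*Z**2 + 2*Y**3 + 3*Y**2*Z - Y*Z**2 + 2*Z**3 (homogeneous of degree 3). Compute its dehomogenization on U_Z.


f(x, y) = -2*x**3 - 2*x**2*y - 2*x**2 - x*y**2 + x*y - x + 2*y**3 + 3*y**2 - y + 2

On U_Z we set Z = 1. Each monomial c·X^i·Y^j·Z^k in F becomes c·x^i·y^j·1^k = c·x^i·y^j.
Substituting Z = 1: F(X, Y, 1) = -2*x**3 - 2*x**2*y - 2*x**2 - x*y**2 + x*y - x + 2*y**3 + 3*y**2 - y + 2.
Note: deg(f) ≤ deg(F) = 3; strict inequality happens when F is divisible by Z (lost terms).


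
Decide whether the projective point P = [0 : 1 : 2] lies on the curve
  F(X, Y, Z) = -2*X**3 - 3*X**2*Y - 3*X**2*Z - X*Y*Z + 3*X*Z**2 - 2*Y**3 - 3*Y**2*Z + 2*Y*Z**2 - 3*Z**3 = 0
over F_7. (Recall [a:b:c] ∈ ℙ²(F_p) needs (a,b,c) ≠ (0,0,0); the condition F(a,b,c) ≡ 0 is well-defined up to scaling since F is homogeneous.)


F(0,1,2) ≡ 4 (mod 7); P is NOT on the curve.

Evaluate F(0, 1, 2) term-by-term (mod 7).
  -2*X**3 ↦ -2·0·1·1 = 0
  -3*X**2*Y ↦ -3·0·1·1 = 0
  -3*X**2*Z ↦ -3·0·1·2 = 0
  -X*Y*Z ↦ -1·0·1·2 = 0
  3*X*Z**2 ↦ 3·0·1·4 = 0
  -2*Y**3 ↦ -2·1·1·1 = -2
  -3*Y**2*Z ↦ -3·1·1·2 = -6
  2*Y*Z**2 ↦ 2·1·1·4 = 8
  -3*Z**3 ↦ -3·1·1·8 = -24
Sum: F(0, 1, 2) = (0) + (0) + (0) + (0) + (0) + (-2) + (-6) + (8) + (-24) = -24.
Reducing mod 7: -24 ≡ 4 (mod 7).
Since F(a, b, c) ≡ 4 ≠ 0 (mod 7), P does NOT lie on the curve.


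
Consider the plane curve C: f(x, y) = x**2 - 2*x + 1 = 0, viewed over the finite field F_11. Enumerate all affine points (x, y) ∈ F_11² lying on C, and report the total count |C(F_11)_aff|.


Affine F_11-points: {(1, 0), (1, 1), (1, 2), (1, 3), (1, 4), (1, 5), (1, 6), (1, 7), (1, 8), (1, 9), (1, 10)}; count = 11.

For each of the 121 pairs (x, y) ∈ F_11², evaluate f(x, y) mod 11. Record the zeros.
  x = 0: [0↦1, 1↦1, 2↦1, 3↦1, 4↦1, 5↦1, 6↦1, 7↦1, 8↦1, 9↦1, 10↦1]  zeros at y ∈ ∅
  x = 1: [0↦0, 1↦0, 2↦0, 3↦0, 4↦0, 5↦0, 6↦0, 7↦0, 8↦0, 9↦0, 10↦0]  zeros at y ∈ {0, 1, 2, 3, 4, 5, 6, 7, 8, 9, 10}
  x = 2: [0↦1, 1↦1, 2↦1, 3↦1, 4↦1, 5↦1, 6↦1, 7↦1, 8↦1, 9↦1, 10↦1]  zeros at y ∈ ∅
  x = 3: [0↦4, 1↦4, 2↦4, 3↦4, 4↦4, 5↦4, 6↦4, 7↦4, 8↦4, 9↦4, 10↦4]  zeros at y ∈ ∅
  x = 4: [0↦9, 1↦9, 2↦9, 3↦9, 4↦9, 5↦9, 6↦9, 7↦9, 8↦9, 9↦9, 10↦9]  zeros at y ∈ ∅
  x = 5: [0↦5, 1↦5, 2↦5, 3↦5, 4↦5, 5↦5, 6↦5, 7↦5, 8↦5, 9↦5, 10↦5]  zeros at y ∈ ∅
  x = 6: [0↦3, 1↦3, 2↦3, 3↦3, 4↦3, 5↦3, 6↦3, 7↦3, 8↦3, 9↦3, 10↦3]  zeros at y ∈ ∅
  x = 7: [0↦3, 1↦3, 2↦3, 3↦3, 4↦3, 5↦3, 6↦3, 7↦3, 8↦3, 9↦3, 10↦3]  zeros at y ∈ ∅
  x = 8: [0↦5, 1↦5, 2↦5, 3↦5, 4↦5, 5↦5, 6↦5, 7↦5, 8↦5, 9↦5, 10↦5]  zeros at y ∈ ∅
  x = 9: [0↦9, 1↦9, 2↦9, 3↦9, 4↦9, 5↦9, 6↦9, 7↦9, 8↦9, 9↦9, 10↦9]  zeros at y ∈ ∅
  x = 10: [0↦4, 1↦4, 2↦4, 3↦4, 4↦4, 5↦4, 6↦4, 7↦4, 8↦4, 9↦4, 10↦4]  zeros at y ∈ ∅
Collecting zeros: affine points = {(1, 0), (1, 1), (1, 2), (1, 3), (1, 4), (1, 5), (1, 6), (1, 7), (1, 8), (1, 9), (1, 10)}.
Total count |C(F_11)_aff| = 11.


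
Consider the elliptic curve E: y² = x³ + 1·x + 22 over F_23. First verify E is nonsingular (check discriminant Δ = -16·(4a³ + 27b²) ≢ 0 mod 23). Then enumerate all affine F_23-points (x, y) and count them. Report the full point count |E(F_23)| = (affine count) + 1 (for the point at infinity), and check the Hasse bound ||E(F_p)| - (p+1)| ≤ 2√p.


Affine points = {(1, 1), (1, 22), (2, 3), (2, 20), (3, 11), (3, 12), (7, 2), (7, 21), (8, 6), (8, 17), (9, 1), (9, 22), (13, 1), (13, 22), (15, 10), (15, 13), (19, 0), (21, 9), (21, 14)}; affine count = 19; |E(F_23)| = 20.

Discriminant check: Δ ∝ 4a³ + 27b² = 4·1³ + 27·22² = 4·1 + 27·484 ≡ 8 (mod 23). Nonzero ⇒ E is nonsingular.
For each x ∈ F_23, compute rhs = x³ + 1·x + 22 mod 23, then count y ∈ F_23 with y² ≡ rhs.
  x = 0: rhs = 22, matching y values: none (0 points).
  x = 1: rhs = 1, matching y values: 1, 22 (2 points).
  x = 2: rhs = 9, matching y values: 3, 20 (2 points).
  x = 3: rhs = 6, matching y values: 11, 12 (2 points).
  x = 4: rhs = 21, matching y values: none (0 points).
  x = 5: rhs = 14, matching y values: none (0 points).
  x = 6: rhs = 14, matching y values: none (0 points).
  x = 7: rhs = 4, matching y values: 2, 21 (2 points).
  x = 8: rhs = 13, matching y values: 6, 17 (2 points).
  x = 9: rhs = 1, matching y values: 1, 22 (2 points).
  x = 10: rhs = 20, matching y values: none (0 points).
  x = 11: rhs = 7, matching y values: none (0 points).
  x = 12: rhs = 14, matching y values: none (0 points).
  x = 13: rhs = 1, matching y values: 1, 22 (2 points).
  x = 14: rhs = 20, matching y values: none (0 points).
  x = 15: rhs = 8, matching y values: 10, 13 (2 points).
  x = 16: rhs = 17, matching y values: none (0 points).
  x = 17: rhs = 7, matching y values: none (0 points).
  x = 18: rhs = 7, matching y values: none (0 points).
  x = 19: rhs = 0, matching y values: 0 (1 points).
  x = 20: rhs = 15, matching y values: none (0 points).
  x = 21: rhs = 12, matching y values: 9, 14 (2 points).
  x = 22: rhs = 20, matching y values: none (0 points).
Total affine count: 19.
Full point count |E(F_23)| = 19 + 1 = 20.
Hasse bound: |20 − (23+1)| = |-4| = 4 ≤ 2√23 ≈ 9.5917 ✓.


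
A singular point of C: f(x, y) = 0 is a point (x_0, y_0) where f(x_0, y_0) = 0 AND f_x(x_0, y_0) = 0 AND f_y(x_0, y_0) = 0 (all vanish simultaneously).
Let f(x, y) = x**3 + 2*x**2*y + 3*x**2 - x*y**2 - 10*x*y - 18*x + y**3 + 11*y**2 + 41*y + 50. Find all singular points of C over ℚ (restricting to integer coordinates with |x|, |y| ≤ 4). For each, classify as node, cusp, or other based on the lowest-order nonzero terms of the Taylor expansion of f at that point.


Singular points: {(1, -3)}; classification: cusp.

Compute partial derivatives:
  f_x = 3*x**2 + 4*x*y + 6*x - y**2 - 10*y - 18.
  f_y = 2*x**2 - 2*x*y - 10*x + 3*y**2 + 22*y + 41.
Scan x_0 ∈ {−4, ..., 4}. For each x_0, f_y(x_0, y) is a polynomial in y; find its integer roots y ∈ {−4, ..., 4}, then test f_x and f at those candidates.
  x = -4: f_y(-4, y) = 3*y**2 + 30*y + 113; no integer root y with |y| ≤ 4.
  x = -3: f_y(-3, y) = 3*y**2 + 28*y + 89; no integer root y with |y| ≤ 4.
  x = -2: f_y(-2, y) = 3*y**2 + 26*y + 69; no integer root y with |y| ≤ 4.
  x = -1: f_y(-1, y) = 3*y**2 + 24*y + 53; no integer root y with |y| ≤ 4.
  x = 0: f_y(0, y) = 3*y**2 + 22*y + 41; no integer root y with |y| ≤ 4.
  x = 1: f_y(1, y) = 3*y**2 + 20*y + 33; vanishes at y ∈ {-3}. (1, -3): f_x = 0, f = 0 — SINGULAR.
  x = 2: f_y(2, y) = 3*y**2 + 18*y + 29; no integer root y with |y| ≤ 4.
  x = 3: f_y(3, y) = 3*y**2 + 16*y + 29; no integer root y with |y| ≤ 4.
  x = 4: f_y(4, y) = 3*y**2 + 14*y + 33; no integer root y with |y| ≤ 4.
Only singular point on the grid: (1, -3).
Classify: substitute x = 1 + u, y = -3 + v and expand: f = u**3 + 2*u**2*v - u*v**2 + v**3 + v**2.
No constant or linear terms (consistent with a singular point). Quadratic part: v**2. Cubic part: u**3 + 2*u**2*v - u*v**2 + v**3.
The quadratic part v**2 is a perfect square, so there is a single (double) tangent line v = 0, i.e. y = -3. Restricting the cubic part to that line (v = 0) leaves u**3 ≠ 0, so f is not divisible by v and the branch is v² ≈ -u**3 to lowest order — this is a cusp.
Classification: cusp.


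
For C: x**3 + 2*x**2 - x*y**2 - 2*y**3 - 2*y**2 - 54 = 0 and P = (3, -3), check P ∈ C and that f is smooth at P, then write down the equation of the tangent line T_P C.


Tangent line at P: 30*x - 24*y - 162 = 0.

Step 1: f(3, -3) = 0, so P lies on C.
Step 2: partial derivatives
  f_x(x, y) = 3*x**2 + 4*x - y**2, f_y(x, y) = -2*x*y - 6*y**2 - 4*y.
  f_x(P) = 30, f_y(P) = -24 (gradient nonzero, so P is smooth).
Step 3: tangent line at P: 30·(x − 3) + -24·(y − -3) = 0.
Expanding: 30*x - 24*y - 162 = 0.


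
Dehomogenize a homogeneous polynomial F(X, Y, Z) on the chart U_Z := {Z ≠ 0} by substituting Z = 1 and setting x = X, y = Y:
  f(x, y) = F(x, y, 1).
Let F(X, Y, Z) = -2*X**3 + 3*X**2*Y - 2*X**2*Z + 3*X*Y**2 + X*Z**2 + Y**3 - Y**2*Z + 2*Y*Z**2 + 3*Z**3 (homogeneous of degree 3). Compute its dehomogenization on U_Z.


f(x, y) = -2*x**3 + 3*x**2*y - 2*x**2 + 3*x*y**2 + x + y**3 - y**2 + 2*y + 3

On U_Z we set Z = 1. Each monomial c·X^i·Y^j·Z^k in F becomes c·x^i·y^j·1^k = c·x^i·y^j.
Substituting Z = 1: F(X, Y, 1) = -2*x**3 + 3*x**2*y - 2*x**2 + 3*x*y**2 + x + y**3 - y**2 + 2*y + 3.
Note: deg(f) ≤ deg(F) = 3; strict inequality happens when F is divisible by Z (lost terms).


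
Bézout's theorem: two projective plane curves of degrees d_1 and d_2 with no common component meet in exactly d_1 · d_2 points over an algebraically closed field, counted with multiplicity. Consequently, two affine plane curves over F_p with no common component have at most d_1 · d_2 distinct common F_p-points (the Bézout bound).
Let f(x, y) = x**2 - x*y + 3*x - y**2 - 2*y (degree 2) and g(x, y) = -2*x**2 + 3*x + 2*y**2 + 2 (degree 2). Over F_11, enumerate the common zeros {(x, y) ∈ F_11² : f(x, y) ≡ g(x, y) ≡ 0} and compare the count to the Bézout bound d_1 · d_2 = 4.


Common zeros: {(6, 9)}; count = 1; Bézout bound = 4.

deg(f) = 2, deg(g) = 2, so Bézout bound = 4.
Scan x ∈ F_11. For each x, list the y ∈ F_11 with f(x, y) ≡ 0 and those with g(x, y) ≡ 0 (mod 11); the common zeros in that column are the intersection.
  x = 0: f ≡ 0 at y ∈ {0, 9}; g ≡ 0 at y ∈ ∅; common: ∅.
  x = 1: f ≡ 0 at y ∈ {1, 7}; g ≡ 0 at y ∈ {2, 9}; common: ∅.
  x = 2: f ≡ 0 at y ∈ {3, 4}; g ≡ 0 at y ∈ {0}; common: ∅.
  x = 3: f ≡ 0 at y ∈ {7, 10}; g ≡ 0 at y ∈ {3, 8}; common: ∅.
  x = 4: f ≡ 0 at y ∈ {6, 10}; g ≡ 0 at y ∈ {3, 8}; common: ∅.
  x = 5: f ≡ 0 at y ∈ {2}; g ≡ 0 at y ∈ {0}; common: ∅.
  x = 6: f ≡ 0 at y ∈ {5, 9}; g ≡ 0 at y ∈ {2, 9}; common: {9}.
  x = 7: f ≡ 0 at y ∈ {5, 8}; g ≡ 0 at y ∈ ∅; common: ∅.
  x = 8: f ≡ 0 at y ∈ {0, 1}; g ≡ 0 at y ∈ ∅; common: ∅.
  x = 9: f ≡ 0 at y ∈ {3, 8}; g ≡ 0 at y ∈ ∅; common: ∅.
  x = 10: f ≡ 0 at y ∈ {4, 6}; g ≡ 0 at y ∈ ∅; common: ∅.
Collecting: common zeros = {(6, 9)}, so the count is 1.
Comparison with the Bézout bound: 1 ≤ 4 = deg(f)·deg(g), as expected for curves with no common component (the affine F_11-count falls short of the bound because intersections may lie at infinity, over extension fields, or carry multiplicity).


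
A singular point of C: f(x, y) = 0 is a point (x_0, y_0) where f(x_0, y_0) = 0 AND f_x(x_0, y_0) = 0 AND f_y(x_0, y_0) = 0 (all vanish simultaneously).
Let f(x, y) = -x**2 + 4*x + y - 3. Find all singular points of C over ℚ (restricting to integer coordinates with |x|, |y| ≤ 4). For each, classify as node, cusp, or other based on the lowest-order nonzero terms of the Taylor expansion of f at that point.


No singular points in the scanned grid; C is smooth there.

Compute partial derivatives:
  f_x = 4 - 2*x.
  f_y = 1.
f_y = 1 is a nonzero constant, so f_y never vanishes: no point (x, y) can satisfy f = f_x = f_y = 0. In particular no (x, y) ∈ {−4, ..., 4}² is singular; the curve is smooth.


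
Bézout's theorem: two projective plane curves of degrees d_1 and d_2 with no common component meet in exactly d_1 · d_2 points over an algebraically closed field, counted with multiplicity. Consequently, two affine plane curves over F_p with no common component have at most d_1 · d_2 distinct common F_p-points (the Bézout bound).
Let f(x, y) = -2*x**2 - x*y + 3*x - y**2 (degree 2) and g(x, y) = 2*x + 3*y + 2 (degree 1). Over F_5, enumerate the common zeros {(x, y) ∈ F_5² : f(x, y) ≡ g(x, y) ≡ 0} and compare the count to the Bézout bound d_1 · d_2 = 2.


Common zeros: {(1, 2), (4, 0)}; count = 2; Bézout bound = 2.

deg(f) = 2, deg(g) = 1, so Bézout bound = 2.
Scan x ∈ F_5. For each x, list the y ∈ F_5 with f(x, y) ≡ 0 and those with g(x, y) ≡ 0 (mod 5); the common zeros in that column are the intersection.
  x = 0: f ≡ 0 at y ∈ {0}; g ≡ 0 at y ∈ {1}; common: ∅.
  x = 1: f ≡ 0 at y ∈ {2}; g ≡ 0 at y ∈ {2}; common: {2}.
  x = 2: f ≡ 0 at y ∈ {1, 2}; g ≡ 0 at y ∈ {3}; common: ∅.
  x = 3: f ≡ 0 at y ∈ ∅; g ≡ 0 at y ∈ {4}; common: ∅.
  x = 4: f ≡ 0 at y ∈ {0, 1}; g ≡ 0 at y ∈ {0}; common: {0}.
Collecting: common zeros = {(1, 2), (4, 0)}, so the count is 2.
Comparison with the Bézout bound: 2 ≤ 2 = deg(f)·deg(g), as expected for curves with no common component (the bound is attained).


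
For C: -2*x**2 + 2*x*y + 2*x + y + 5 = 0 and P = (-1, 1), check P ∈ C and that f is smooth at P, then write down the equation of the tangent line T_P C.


Tangent line at P: 8*x - y + 9 = 0.

Step 1: f(-1, 1) = 0, so P lies on C.
Step 2: partial derivatives
  f_x(x, y) = -4*x + 2*y + 2, f_y(x, y) = 2*x + 1.
  f_x(P) = 8, f_y(P) = -1 (gradient nonzero, so P is smooth).
Step 3: tangent line at P: 8·(x − -1) + -1·(y − 1) = 0.
Expanding: 8*x - y + 9 = 0.


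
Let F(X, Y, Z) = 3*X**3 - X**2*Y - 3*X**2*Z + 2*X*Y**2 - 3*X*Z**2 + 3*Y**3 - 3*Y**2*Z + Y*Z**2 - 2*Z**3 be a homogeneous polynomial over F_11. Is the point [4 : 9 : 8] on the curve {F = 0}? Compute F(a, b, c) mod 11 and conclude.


F(4,9,8) ≡ 10 (mod 11); P is NOT on the curve.

Evaluate F(4, 9, 8) term-by-term (mod 11).
  3*X**3 ↦ 3·64·1·1 = 192
  -X**2*Y ↦ -1·16·9·1 = -144
  -3*X**2*Z ↦ -3·16·1·8 = -384
  2*X*Y**2 ↦ 2·4·81·1 = 648
  -3*X*Z**2 ↦ -3·4·1·64 = -768
  3*Y**3 ↦ 3·1·729·1 = 2187
  -3*Y**2*Z ↦ -3·1·81·8 = -1944
  Y*Z**2 ↦ 1·1·9·64 = 576
  -2*Z**3 ↦ -2·1·1·512 = -1024
Sum: F(4, 9, 8) = (192) + (-144) + (-384) + (648) + (-768) + (2187) + (-1944) + (576) + (-1024) = -661.
Reducing mod 11: -661 ≡ 10 (mod 11).
Since F(a, b, c) ≡ 10 ≠ 0 (mod 11), P does NOT lie on the curve.


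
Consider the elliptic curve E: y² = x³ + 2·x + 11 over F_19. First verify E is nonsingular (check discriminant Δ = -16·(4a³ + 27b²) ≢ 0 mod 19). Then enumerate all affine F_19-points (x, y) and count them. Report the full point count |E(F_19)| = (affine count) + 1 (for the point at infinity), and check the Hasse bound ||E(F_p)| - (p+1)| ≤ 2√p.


Affine points = {(0, 7), (0, 12), (2, 2), (2, 17), (3, 5), (3, 14), (4, 8), (4, 11), (6, 7), (6, 12), (7, 8), (7, 11), (8, 8), (8, 11), (9, 6), (9, 13), (10, 9), (10, 10), (13, 7), (13, 12), (14, 3), (14, 16), (16, 4), (16, 15)}; affine count = 24; |E(F_19)| = 25.

Discriminant check: Δ ∝ 4a³ + 27b² = 4·2³ + 27·11² = 4·8 + 27·121 ≡ 12 (mod 19). Nonzero ⇒ E is nonsingular.
For each x ∈ F_19, compute rhs = x³ + 2·x + 11 mod 19, then count y ∈ F_19 with y² ≡ rhs.
  x = 0: rhs = 11, matching y values: 7, 12 (2 points).
  x = 1: rhs = 14, matching y values: none (0 points).
  x = 2: rhs = 4, matching y values: 2, 17 (2 points).
  x = 3: rhs = 6, matching y values: 5, 14 (2 points).
  x = 4: rhs = 7, matching y values: 8, 11 (2 points).
  x = 5: rhs = 13, matching y values: none (0 points).
  x = 6: rhs = 11, matching y values: 7, 12 (2 points).
  x = 7: rhs = 7, matching y values: 8, 11 (2 points).
  x = 8: rhs = 7, matching y values: 8, 11 (2 points).
  x = 9: rhs = 17, matching y values: 6, 13 (2 points).
  x = 10: rhs = 5, matching y values: 9, 10 (2 points).
  x = 11: rhs = 15, matching y values: none (0 points).
  x = 12: rhs = 15, matching y values: none (0 points).
  x = 13: rhs = 11, matching y values: 7, 12 (2 points).
  x = 14: rhs = 9, matching y values: 3, 16 (2 points).
  x = 15: rhs = 15, matching y values: none (0 points).
  x = 16: rhs = 16, matching y values: 4, 15 (2 points).
  x = 17: rhs = 18, matching y values: none (0 points).
  x = 18: rhs = 8, matching y values: none (0 points).
Total affine count: 24.
Full point count |E(F_19)| = 24 + 1 = 25.
Hasse bound: |25 − (19+1)| = |5| = 5 ≤ 2√19 ≈ 8.7178 ✓.
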